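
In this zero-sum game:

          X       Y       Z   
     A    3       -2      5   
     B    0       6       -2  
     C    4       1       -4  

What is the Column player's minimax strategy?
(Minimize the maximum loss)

Column should play X, value = 4

Work:
Column player minimizes Row's maximum payoff:
Column X: max payoff to Row = 4
Column Y: max payoff to Row = 6
Column Z: max payoff to Row = 5
Minimum is 4, achieved by column X.
Minimax strategy: X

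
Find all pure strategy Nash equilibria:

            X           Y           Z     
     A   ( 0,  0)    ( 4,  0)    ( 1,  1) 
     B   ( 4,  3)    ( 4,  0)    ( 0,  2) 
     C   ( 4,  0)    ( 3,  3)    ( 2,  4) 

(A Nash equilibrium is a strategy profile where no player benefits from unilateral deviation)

Nash equilibrium: (B, X), (C, Z)

Work:
Best responses:
  P1 vs X: payoffs [0, 4, 4] → best response B/C (payoff 4)
  P1 vs Y: payoffs [4, 4, 3] → best response A/B (payoff 4)
  P1 vs Z: payoffs [1, 0, 2] → best response C (payoff 2)
  P2 vs A: payoffs [0, 0, 1] → best response Z (payoff 1)
  P2 vs B: payoffs [3, 0, 2] → best response X (payoff 3)
  P2 vs C: payoffs [0, 3, 4] → best response Z (payoff 4)
Mutual best responses: (B,X), (C,Z) → Nash equilibria.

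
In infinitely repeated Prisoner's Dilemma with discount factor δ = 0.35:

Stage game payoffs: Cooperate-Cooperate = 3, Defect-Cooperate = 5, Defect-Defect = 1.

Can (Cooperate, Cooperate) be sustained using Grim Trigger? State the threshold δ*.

δ* = 0.5; since δ = 0.35 < 0.5, cooperation cannot be sustained

Work:
For Grim Trigger:
Cooperate forever: 3/(1-δ)
Defect then punished: 5 + 1·δ/(1-δ)
Need: 3/(1-δ) ≥ 5 + 1·δ/(1-δ)
Solving: δ ≥ (T-R)/(T-P) = (5-3)/(5-1) = 0.5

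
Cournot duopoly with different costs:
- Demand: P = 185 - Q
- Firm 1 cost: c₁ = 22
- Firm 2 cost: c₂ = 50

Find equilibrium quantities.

q₁* = 63.67, q₂* = 35.67

Work:
Reaction: q₁ = (185 - 22 - q₂)/2
Reaction: q₂ = (185 - 50 - q₁)/2
Solve simultaneously:
q₁* = (185 - 2×22 + 50)/3 = 63.67
q₂* = (185 - 2×50 + 22)/3 = 35.67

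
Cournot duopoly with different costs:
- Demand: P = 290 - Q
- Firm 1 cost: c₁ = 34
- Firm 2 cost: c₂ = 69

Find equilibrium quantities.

q₁* = 97.0, q₂* = 62.0

Work:
Reaction: q₁ = (290 - 34 - q₂)/2
Reaction: q₂ = (290 - 69 - q₁)/2
Solve simultaneously:
q₁* = (290 - 2×34 + 69)/3 = 97.0
q₂* = (290 - 2×69 + 34)/3 = 62.0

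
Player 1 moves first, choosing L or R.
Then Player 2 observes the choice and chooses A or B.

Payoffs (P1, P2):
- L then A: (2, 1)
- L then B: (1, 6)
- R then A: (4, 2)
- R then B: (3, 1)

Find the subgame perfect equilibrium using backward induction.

P1 plays R, P2 plays B after L and A after R; Payoff (4, 2)

Work:
Backward induction:
After L: P2 chooses B → P1 gets 1
After R: P2 chooses A → P1 gets 4
P1 chooses R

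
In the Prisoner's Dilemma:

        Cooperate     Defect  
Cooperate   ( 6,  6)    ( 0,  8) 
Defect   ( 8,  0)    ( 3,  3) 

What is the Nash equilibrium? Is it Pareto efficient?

(Defect, Defect) is NE; not Pareto efficient

Work:
Defect dominates Cooperate for both players:
If P2 cooperates: Defect (8) > Cooperate (6)
If P2 defects: Defect (3) > Cooperate (0)
NE: (Defect, Defect) with payoff (3, 3)
But (Cooperate, Cooperate) = (6, 6) Pareto dominates (3, 3)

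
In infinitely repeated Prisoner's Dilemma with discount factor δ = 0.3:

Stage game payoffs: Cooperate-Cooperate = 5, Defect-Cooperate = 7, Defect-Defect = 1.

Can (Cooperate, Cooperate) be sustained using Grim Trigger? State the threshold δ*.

δ* = 0.3333; since δ = 0.3 < 0.3333, cooperation cannot be sustained

Work:
For Grim Trigger:
Cooperate forever: 5/(1-δ)
Defect then punished: 7 + 1·δ/(1-δ)
Need: 5/(1-δ) ≥ 7 + 1·δ/(1-δ)
Solving: δ ≥ (T-R)/(T-P) = (7-5)/(7-1) = 0.3333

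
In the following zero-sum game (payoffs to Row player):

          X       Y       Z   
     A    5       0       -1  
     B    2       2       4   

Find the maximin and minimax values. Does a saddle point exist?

Maximin = 2, Minimax = 2, Saddle: True

Work:
Row minimums: [-1, 2] → maximin = 2
Column maximums: [5, 2, 4] → minimax = 2
Saddle point exists! Game value = 2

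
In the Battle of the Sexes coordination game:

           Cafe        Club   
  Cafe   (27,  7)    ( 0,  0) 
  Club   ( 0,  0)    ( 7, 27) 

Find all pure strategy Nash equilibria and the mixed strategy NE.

Pure NE: (Cafe, Cafe) and (Club, Club); Mixed NE: p = 0.7941, q = 0.2059

Work:
Check pure NE:
(Cafe, Cafe): (27, 7) - no unilateral deviation beneficial
(Club, Club): (7, 27) - no unilateral deviation beneficial
Mixed NE: P1 plays Cafe with p = 0.7941, P2 plays Cafe with q = 0.2059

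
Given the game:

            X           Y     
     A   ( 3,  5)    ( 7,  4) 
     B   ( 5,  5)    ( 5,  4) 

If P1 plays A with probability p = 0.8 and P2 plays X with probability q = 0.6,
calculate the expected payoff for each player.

E[P1] = 4.68, E[P2] = 4.6

Work:
E[P1] = p·q·π₁(A,X) + p·(1-q)·π₁(A,Y) + (1-p)·q·π₁(B,X) + (1-p)·(1-q)·π₁(B,Y)
= 0.8·0.6·3 + 0.8·0.4·7 + 0.2·0.6·5 + 0.2·0.4·5
= 4.68

E[P2] = 4.6 (similar calculation)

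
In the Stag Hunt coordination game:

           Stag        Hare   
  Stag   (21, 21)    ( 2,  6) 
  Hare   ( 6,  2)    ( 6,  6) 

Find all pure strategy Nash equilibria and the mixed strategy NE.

Pure NE: (Stag, Stag) and (Hare, Hare); Mixed NE: p = 0.2105, q = 0.2105

Work:
Check pure NE:
(Stag, Stag): (21, 21) - no unilateral deviation beneficial
(Hare, Hare): (6, 6) - no unilateral deviation beneficial
Mixed NE: P1 plays Stag with p = 0.2105, P2 plays Stag with q = 0.2105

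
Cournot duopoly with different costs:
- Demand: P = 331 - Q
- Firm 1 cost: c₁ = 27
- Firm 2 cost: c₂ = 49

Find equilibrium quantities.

q₁* = 108.67, q₂* = 86.67

Work:
Reaction: q₁ = (331 - 27 - q₂)/2
Reaction: q₂ = (331 - 49 - q₁)/2
Solve simultaneously:
q₁* = (331 - 2×27 + 49)/3 = 108.67
q₂* = (331 - 2×49 + 27)/3 = 86.67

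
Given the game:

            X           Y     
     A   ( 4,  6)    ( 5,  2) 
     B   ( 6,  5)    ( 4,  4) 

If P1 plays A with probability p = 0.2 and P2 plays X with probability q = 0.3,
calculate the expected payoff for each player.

E[P1] = 4.62, E[P2] = 4.08

Work:
E[P1] = p·q·π₁(A,X) + p·(1-q)·π₁(A,Y) + (1-p)·q·π₁(B,X) + (1-p)·(1-q)·π₁(B,Y)
= 0.2·0.3·4 + 0.2·0.7·5 + 0.8·0.3·6 + 0.8·0.7·4
= 4.62

E[P2] = 4.08 (similar calculation)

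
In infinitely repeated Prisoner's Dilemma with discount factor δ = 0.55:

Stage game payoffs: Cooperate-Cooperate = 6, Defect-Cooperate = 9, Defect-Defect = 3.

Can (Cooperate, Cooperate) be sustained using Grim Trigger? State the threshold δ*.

δ* = 0.5; since δ = 0.55 ≥ 0.5, cooperation can be sustained

Work:
For Grim Trigger:
Cooperate forever: 6/(1-δ)
Defect then punished: 9 + 3·δ/(1-δ)
Need: 6/(1-δ) ≥ 9 + 3·δ/(1-δ)
Solving: δ ≥ (T-R)/(T-P) = (9-6)/(9-3) = 0.5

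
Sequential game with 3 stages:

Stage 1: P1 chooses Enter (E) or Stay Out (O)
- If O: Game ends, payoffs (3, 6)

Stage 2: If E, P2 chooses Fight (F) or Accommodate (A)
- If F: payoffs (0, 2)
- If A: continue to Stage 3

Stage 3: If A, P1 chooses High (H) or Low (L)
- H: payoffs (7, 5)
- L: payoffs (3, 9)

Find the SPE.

SPE: (E, A, H); Outcome (7, 5)

Work:
Stage 3: P1 chooses H (7 vs 3)
Stage 2: P2: F->2, A->5 (anticipating H). Choose A
Stage 1: P1: O->3, E->7 (anticipating A, H). Choose E
SPE path: E -> A -> H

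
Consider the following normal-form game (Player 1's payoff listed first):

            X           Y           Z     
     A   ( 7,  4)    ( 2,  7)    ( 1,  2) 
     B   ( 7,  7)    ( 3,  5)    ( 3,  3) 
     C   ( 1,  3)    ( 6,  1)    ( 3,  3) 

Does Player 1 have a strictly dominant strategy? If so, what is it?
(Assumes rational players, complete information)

No strictly dominant strategy exists for Player 1

Work:
A strategy strictly dominates another if it gives a strictly higher payoff against every opponent action. Compare each pair of P1's strategies column-by-column:
  A vs B: [7 vs 7, 2 vs 3, 1 vs 3] → A does not strictly dominate B (column X: 7 ≤ 7)
  A vs C: [7 vs 1, 2 vs 6, 1 vs 3] → A does not strictly dominate C (column Y: 2 ≤ 6)
  B vs A: [7 vs 7, 3 vs 2, 3 vs 1] → B does not strictly dominate A (column X: 7 ≤ 7)
  B vs C: [7 vs 1, 3 vs 6, 3 vs 3] → B does not strictly dominate C (column Y: 3 ≤ 6)
  C vs A: [1 vs 7, 6 vs 2, 3 vs 1] → C does not strictly dominate A (column X: 1 ≤ 7)
  C vs B: [1 vs 7, 6 vs 3, 3 vs 3] → C does not strictly dominate B (column X: 1 ≤ 7)
No single strategy strictly dominates all others → no strictly dominant strategy.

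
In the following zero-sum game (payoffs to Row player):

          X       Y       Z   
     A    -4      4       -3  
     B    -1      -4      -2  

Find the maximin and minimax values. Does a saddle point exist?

Maximin = -4, Minimax = -2, Saddle: False

Work:
Row minimums: [-4, -4] → maximin = -4
Column maximums: [-1, 4, -2] → minimax = -2
No saddle point (maximin ≠ minimax). Mixed strategy needed.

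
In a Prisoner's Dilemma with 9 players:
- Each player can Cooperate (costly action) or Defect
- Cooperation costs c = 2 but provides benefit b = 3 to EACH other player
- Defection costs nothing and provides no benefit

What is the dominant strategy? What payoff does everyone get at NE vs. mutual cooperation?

Dominant: Defect; NE payoff = 0; Coop payoff = 22

Work:
Defect dominates (saves cost c = 2, benefit to others is external)
NE: All defect → everyone gets 0
If all cooperate: each receives (8)×3 - 2 = 22
Social dilemma: 22 > 0 but NE gives 0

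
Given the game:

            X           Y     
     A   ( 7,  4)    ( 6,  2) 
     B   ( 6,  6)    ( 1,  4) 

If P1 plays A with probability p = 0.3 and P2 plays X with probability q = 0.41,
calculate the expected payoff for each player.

E[P1] = 4.058, E[P2] = 4.22

Work:
E[P1] = p·q·π₁(A,X) + p·(1-q)·π₁(A,Y) + (1-p)·q·π₁(B,X) + (1-p)·(1-q)·π₁(B,Y)
= 0.3·0.41·7 + 0.3·0.59·6 + 0.7·0.41·6 + 0.7·0.59·1
= 4.058

E[P2] = 4.22 (similar calculation)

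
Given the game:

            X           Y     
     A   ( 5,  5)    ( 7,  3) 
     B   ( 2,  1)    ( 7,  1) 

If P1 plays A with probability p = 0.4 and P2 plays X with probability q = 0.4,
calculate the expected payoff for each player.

E[P1] = 5.48, E[P2] = 2.12

Work:
E[P1] = p·q·π₁(A,X) + p·(1-q)·π₁(A,Y) + (1-p)·q·π₁(B,X) + (1-p)·(1-q)·π₁(B,Y)
= 0.4·0.4·5 + 0.4·0.6·7 + 0.6·0.4·2 + 0.6·0.6·7
= 5.48

E[P2] = 2.12 (similar calculation)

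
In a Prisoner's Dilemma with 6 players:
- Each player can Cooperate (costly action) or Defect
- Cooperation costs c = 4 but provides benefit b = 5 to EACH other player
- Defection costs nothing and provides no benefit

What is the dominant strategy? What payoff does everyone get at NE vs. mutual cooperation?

Dominant: Defect; NE payoff = 0; Coop payoff = 21

Work:
Defect dominates (saves cost c = 4, benefit to others is external)
NE: All defect → everyone gets 0
If all cooperate: each receives (5)×5 - 4 = 21
Social dilemma: 21 > 0 but NE gives 0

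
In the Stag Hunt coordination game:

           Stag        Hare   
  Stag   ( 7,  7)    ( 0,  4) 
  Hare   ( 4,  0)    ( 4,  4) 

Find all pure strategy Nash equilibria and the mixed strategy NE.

Pure NE: (Stag, Stag) and (Hare, Hare); Mixed NE: p = 0.5714, q = 0.5714

Work:
Check pure NE:
(Stag, Stag): (7, 7) - no unilateral deviation beneficial
(Hare, Hare): (4, 4) - no unilateral deviation beneficial
Mixed NE: P1 plays Stag with p = 0.5714, P2 plays Stag with q = 0.5714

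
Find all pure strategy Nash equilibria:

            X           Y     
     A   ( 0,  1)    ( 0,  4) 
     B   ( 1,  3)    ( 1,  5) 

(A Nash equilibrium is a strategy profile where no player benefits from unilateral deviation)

Nash equilibrium: (B, Y)

Work:
Best responses:
  P1 vs X: payoffs [0, 1] → best response B (payoff 1)
  P1 vs Y: payoffs [0, 1] → best response B (payoff 1)
  P2 vs A: payoffs [1, 4] → best response Y (payoff 4)
  P2 vs B: payoffs [3, 5] → best response Y (payoff 5)
Mutual best responses: (B,Y) → Nash equilibria.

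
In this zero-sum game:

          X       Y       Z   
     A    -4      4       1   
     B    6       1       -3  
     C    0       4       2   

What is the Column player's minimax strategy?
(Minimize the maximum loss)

Column should play Z, value = 2

Work:
Column player minimizes Row's maximum payoff:
Column X: max payoff to Row = 6
Column Y: max payoff to Row = 4
Column Z: max payoff to Row = 2
Minimum is 2, achieved by column Z.
Minimax strategy: Z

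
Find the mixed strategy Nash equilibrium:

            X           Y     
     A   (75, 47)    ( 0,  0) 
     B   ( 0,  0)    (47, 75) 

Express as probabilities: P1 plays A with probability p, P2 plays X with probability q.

p = 0.6148, q = 0.3852

Work:
Find probabilities that make opponent indifferent:
P2 chooses q to make P1 indifferent between A and B
P1 chooses p to make P2 indifferent between X and Y
Mixed NE: P1 plays (A: 0.6148, B: 0.3852), P2 plays (X: 0.3852, Y: 0.6148)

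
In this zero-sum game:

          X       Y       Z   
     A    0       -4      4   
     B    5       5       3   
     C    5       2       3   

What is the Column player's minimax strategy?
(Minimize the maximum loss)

Column should play Z, value = 4

Work:
Column player minimizes Row's maximum payoff:
Column X: max payoff to Row = 5
Column Y: max payoff to Row = 5
Column Z: max payoff to Row = 4
Minimum is 4, achieved by column Z.
Minimax strategy: Z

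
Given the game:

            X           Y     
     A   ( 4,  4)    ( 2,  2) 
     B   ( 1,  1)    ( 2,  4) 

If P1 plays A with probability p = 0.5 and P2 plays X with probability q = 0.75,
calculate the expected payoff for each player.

E[P1] = 2.375, E[P2] = 2.625

Work:
E[P1] = p·q·π₁(A,X) + p·(1-q)·π₁(A,Y) + (1-p)·q·π₁(B,X) + (1-p)·(1-q)·π₁(B,Y)
= 0.5·0.75·4 + 0.5·0.25·2 + 0.5·0.75·1 + 0.5·0.25·2
= 2.375

E[P2] = 2.625 (similar calculation)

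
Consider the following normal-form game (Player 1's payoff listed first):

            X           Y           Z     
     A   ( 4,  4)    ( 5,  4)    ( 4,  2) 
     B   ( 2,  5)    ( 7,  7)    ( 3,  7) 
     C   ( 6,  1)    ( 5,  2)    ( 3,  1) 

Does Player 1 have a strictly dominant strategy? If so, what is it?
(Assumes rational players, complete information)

No strictly dominant strategy exists for Player 1

Work:
A strategy strictly dominates another if it gives a strictly higher payoff against every opponent action. Compare each pair of P1's strategies column-by-column:
  A vs B: [4 vs 2, 5 vs 7, 4 vs 3] → A does not strictly dominate B (column Y: 5 ≤ 7)
  A vs C: [4 vs 6, 5 vs 5, 4 vs 3] → A does not strictly dominate C (column X: 4 ≤ 6)
  B vs A: [2 vs 4, 7 vs 5, 3 vs 4] → B does not strictly dominate A (column X: 2 ≤ 4)
  B vs C: [2 vs 6, 7 vs 5, 3 vs 3] → B does not strictly dominate C (column X: 2 ≤ 6)
  C vs A: [6 vs 4, 5 vs 5, 3 vs 4] → C does not strictly dominate A (column Y: 5 ≤ 5)
  C vs B: [6 vs 2, 5 vs 7, 3 vs 3] → C does not strictly dominate B (column Y: 5 ≤ 7)
No single strategy strictly dominates all others → no strictly dominant strategy.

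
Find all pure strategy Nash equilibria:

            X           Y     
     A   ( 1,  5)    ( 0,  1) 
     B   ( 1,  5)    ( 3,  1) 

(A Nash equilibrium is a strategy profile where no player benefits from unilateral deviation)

Nash equilibrium: (A, X), (B, X)

Work:
Best responses:
  P1 vs X: payoffs [1, 1] → best response A/B (payoff 1)
  P1 vs Y: payoffs [0, 3] → best response B (payoff 3)
  P2 vs A: payoffs [5, 1] → best response X (payoff 5)
  P2 vs B: payoffs [5, 1] → best response X (payoff 5)
Mutual best responses: (A,X), (B,X) → Nash equilibria.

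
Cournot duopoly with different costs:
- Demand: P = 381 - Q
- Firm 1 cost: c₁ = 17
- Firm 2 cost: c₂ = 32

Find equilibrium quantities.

q₁* = 126.33, q₂* = 111.33

Work:
Reaction: q₁ = (381 - 17 - q₂)/2
Reaction: q₂ = (381 - 32 - q₁)/2
Solve simultaneously:
q₁* = (381 - 2×17 + 32)/3 = 126.33
q₂* = (381 - 2×32 + 17)/3 = 111.33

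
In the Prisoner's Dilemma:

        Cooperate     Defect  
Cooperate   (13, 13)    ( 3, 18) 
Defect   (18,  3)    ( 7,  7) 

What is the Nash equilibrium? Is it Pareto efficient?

(Defect, Defect) is NE; not Pareto efficient

Work:
Defect dominates Cooperate for both players:
If P2 cooperates: Defect (18) > Cooperate (13)
If P2 defects: Defect (7) > Cooperate (3)
NE: (Defect, Defect) with payoff (7, 7)
But (Cooperate, Cooperate) = (13, 13) Pareto dominates (7, 7)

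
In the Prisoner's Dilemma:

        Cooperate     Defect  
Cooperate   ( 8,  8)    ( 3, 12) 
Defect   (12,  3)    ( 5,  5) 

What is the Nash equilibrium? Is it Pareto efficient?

(Defect, Defect) is NE; not Pareto efficient

Work:
Defect dominates Cooperate for both players:
If P2 cooperates: Defect (12) > Cooperate (8)
If P2 defects: Defect (5) > Cooperate (3)
NE: (Defect, Defect) with payoff (5, 5)
But (Cooperate, Cooperate) = (8, 8) Pareto dominates (5, 5)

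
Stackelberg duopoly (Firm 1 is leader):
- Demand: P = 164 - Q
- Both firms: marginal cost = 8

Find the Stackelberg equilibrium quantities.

q₁* (leader) = 78.0, q₂* (follower) = 39.0

Work:
Follower's reaction: q₂ = (a - c - q₁)/2
Leader substitutes: π₁ = q₁·(a - q₁ - (a-c-q₁)/2 - c)
FOC: q₁* = (164 - 8)/2 = 78.00
Then: q₂* = (164 - 8 - 78.0)/2 = 39.00
Leader has first-mover advantage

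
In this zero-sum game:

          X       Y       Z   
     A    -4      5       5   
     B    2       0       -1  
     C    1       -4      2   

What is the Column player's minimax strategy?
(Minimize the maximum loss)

Column should play X, value = 2

Work:
Column player minimizes Row's maximum payoff:
Column X: max payoff to Row = 2
Column Y: max payoff to Row = 5
Column Z: max payoff to Row = 5
Minimum is 2, achieved by column X.
Minimax strategy: X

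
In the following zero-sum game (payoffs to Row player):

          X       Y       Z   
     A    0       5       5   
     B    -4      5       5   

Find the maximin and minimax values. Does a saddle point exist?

Maximin = 0, Minimax = 0, Saddle: True

Work:
Row minimums: [0, -4] → maximin = 0
Column maximums: [0, 5, 5] → minimax = 0
Saddle point exists! Game value = 0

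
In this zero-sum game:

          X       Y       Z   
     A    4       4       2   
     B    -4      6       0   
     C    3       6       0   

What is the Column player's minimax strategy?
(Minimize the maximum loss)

Column should play Z, value = 2

Work:
Column player minimizes Row's maximum payoff:
Column X: max payoff to Row = 4
Column Y: max payoff to Row = 6
Column Z: max payoff to Row = 2
Minimum is 2, achieved by column Z.
Minimax strategy: Z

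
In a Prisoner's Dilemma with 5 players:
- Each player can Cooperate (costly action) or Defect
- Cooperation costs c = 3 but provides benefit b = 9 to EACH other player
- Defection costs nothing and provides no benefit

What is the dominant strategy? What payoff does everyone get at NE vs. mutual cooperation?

Dominant: Defect; NE payoff = 0; Coop payoff = 33

Work:
Defect dominates (saves cost c = 3, benefit to others is external)
NE: All defect → everyone gets 0
If all cooperate: each receives (4)×9 - 3 = 33
Social dilemma: 33 > 0 but NE gives 0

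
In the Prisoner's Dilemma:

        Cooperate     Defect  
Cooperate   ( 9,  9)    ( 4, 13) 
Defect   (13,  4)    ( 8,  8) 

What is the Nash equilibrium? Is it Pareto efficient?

(Defect, Defect) is NE; not Pareto efficient

Work:
Defect dominates Cooperate for both players:
If P2 cooperates: Defect (13) > Cooperate (9)
If P2 defects: Defect (8) > Cooperate (4)
NE: (Defect, Defect) with payoff (8, 8)
But (Cooperate, Cooperate) = (9, 9) Pareto dominates (8, 8)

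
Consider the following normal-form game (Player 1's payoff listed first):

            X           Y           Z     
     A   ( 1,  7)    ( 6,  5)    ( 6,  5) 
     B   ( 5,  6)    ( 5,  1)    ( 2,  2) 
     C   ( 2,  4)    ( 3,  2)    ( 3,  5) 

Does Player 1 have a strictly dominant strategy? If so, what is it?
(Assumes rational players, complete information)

No strictly dominant strategy exists for Player 1

Work:
A strategy strictly dominates another if it gives a strictly higher payoff against every opponent action. Compare each pair of P1's strategies column-by-column:
  A vs B: [1 vs 5, 6 vs 5, 6 vs 2] → A does not strictly dominate B (column X: 1 ≤ 5)
  A vs C: [1 vs 2, 6 vs 3, 6 vs 3] → A does not strictly dominate C (column X: 1 ≤ 2)
  B vs A: [5 vs 1, 5 vs 6, 2 vs 6] → B does not strictly dominate A (column Y: 5 ≤ 6)
  B vs C: [5 vs 2, 5 vs 3, 2 vs 3] → B does not strictly dominate C (column Z: 2 ≤ 3)
  C vs A: [2 vs 1, 3 vs 6, 3 vs 6] → C does not strictly dominate A (column Y: 3 ≤ 6)
  C vs B: [2 vs 5, 3 vs 5, 3 vs 2] → C does not strictly dominate B (column X: 2 ≤ 5)
No single strategy strictly dominates all others → no strictly dominant strategy.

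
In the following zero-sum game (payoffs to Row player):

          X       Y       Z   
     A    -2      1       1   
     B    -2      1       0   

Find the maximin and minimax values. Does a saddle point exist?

Maximin = -2, Minimax = -2, Saddle: True

Work:
Row minimums: [-2, -2] → maximin = -2
Column maximums: [-2, 1, 1] → minimax = -2
Saddle point exists! Game value = -2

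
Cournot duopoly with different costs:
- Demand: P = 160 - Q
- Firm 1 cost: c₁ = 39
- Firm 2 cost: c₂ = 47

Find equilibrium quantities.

q₁* = 43.0, q₂* = 35.0

Work:
Reaction: q₁ = (160 - 39 - q₂)/2
Reaction: q₂ = (160 - 47 - q₁)/2
Solve simultaneously:
q₁* = (160 - 2×39 + 47)/3 = 43.0
q₂* = (160 - 2×47 + 39)/3 = 35.0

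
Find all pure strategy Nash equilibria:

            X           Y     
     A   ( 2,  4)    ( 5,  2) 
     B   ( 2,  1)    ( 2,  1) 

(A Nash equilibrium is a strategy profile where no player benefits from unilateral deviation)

Nash equilibrium: (A, X), (B, X)

Work:
Best responses:
  P1 vs X: payoffs [2, 2] → best response A/B (payoff 2)
  P1 vs Y: payoffs [5, 2] → best response A (payoff 5)
  P2 vs A: payoffs [4, 2] → best response X (payoff 4)
  P2 vs B: payoffs [1, 1] → best response X/Y (payoff 1)
Mutual best responses: (A,X), (B,X) → Nash equilibria.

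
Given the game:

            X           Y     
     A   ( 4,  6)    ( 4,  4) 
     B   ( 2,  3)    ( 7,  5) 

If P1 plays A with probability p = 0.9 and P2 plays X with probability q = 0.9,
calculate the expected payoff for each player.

E[P1] = 3.85, E[P2] = 5.54

Work:
E[P1] = p·q·π₁(A,X) + p·(1-q)·π₁(A,Y) + (1-p)·q·π₁(B,X) + (1-p)·(1-q)·π₁(B,Y)
= 0.9·0.9·4 + 0.9·0.1·4 + 0.1·0.9·2 + 0.1·0.1·7
= 3.85

E[P2] = 5.54 (similar calculation)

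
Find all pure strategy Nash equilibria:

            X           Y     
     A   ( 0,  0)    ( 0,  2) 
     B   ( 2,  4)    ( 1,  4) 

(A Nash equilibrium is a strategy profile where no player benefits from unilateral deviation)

Nash equilibrium: (B, X), (B, Y)

Work:
Best responses:
  P1 vs X: payoffs [0, 2] → best response B (payoff 2)
  P1 vs Y: payoffs [0, 1] → best response B (payoff 1)
  P2 vs A: payoffs [0, 2] → best response Y (payoff 2)
  P2 vs B: payoffs [4, 4] → best response X/Y (payoff 4)
Mutual best responses: (B,X), (B,Y) → Nash equilibria.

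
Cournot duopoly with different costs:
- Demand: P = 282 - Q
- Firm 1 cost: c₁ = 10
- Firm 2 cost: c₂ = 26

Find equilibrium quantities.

q₁* = 96.0, q₂* = 80.0

Work:
Reaction: q₁ = (282 - 10 - q₂)/2
Reaction: q₂ = (282 - 26 - q₁)/2
Solve simultaneously:
q₁* = (282 - 2×10 + 26)/3 = 96.0
q₂* = (282 - 2×26 + 10)/3 = 80.0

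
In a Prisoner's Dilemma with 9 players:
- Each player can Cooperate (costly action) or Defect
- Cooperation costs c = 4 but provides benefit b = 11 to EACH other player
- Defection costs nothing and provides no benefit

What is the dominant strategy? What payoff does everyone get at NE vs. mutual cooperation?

Dominant: Defect; NE payoff = 0; Coop payoff = 84

Work:
Defect dominates (saves cost c = 4, benefit to others is external)
NE: All defect → everyone gets 0
If all cooperate: each receives (8)×11 - 4 = 84
Social dilemma: 84 > 0 but NE gives 0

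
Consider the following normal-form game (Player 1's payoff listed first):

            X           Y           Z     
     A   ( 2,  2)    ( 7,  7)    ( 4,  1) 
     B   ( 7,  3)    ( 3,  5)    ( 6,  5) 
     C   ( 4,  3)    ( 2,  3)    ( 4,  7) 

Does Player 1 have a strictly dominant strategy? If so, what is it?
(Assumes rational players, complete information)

No strictly dominant strategy exists for Player 1

Work:
A strategy strictly dominates another if it gives a strictly higher payoff against every opponent action. Compare each pair of P1's strategies column-by-column:
  A vs B: [2 vs 7, 7 vs 3, 4 vs 6] → A does not strictly dominate B (column X: 2 ≤ 7)
  A vs C: [2 vs 4, 7 vs 2, 4 vs 4] → A does not strictly dominate C (column X: 2 ≤ 4)
  B vs A: [7 vs 2, 3 vs 7, 6 vs 4] → B does not strictly dominate A (column Y: 3 ≤ 7)
  B vs C: [7 vs 4, 3 vs 2, 6 vs 4] → B strictly dominates C
  C vs A: [4 vs 2, 2 vs 7, 4 vs 4] → C does not strictly dominate A (column Y: 2 ≤ 7)
  C vs B: [4 vs 7, 2 vs 3, 4 vs 6] → C does not strictly dominate B (column X: 4 ≤ 7)
No single strategy strictly dominates all others → no strictly dominant strategy.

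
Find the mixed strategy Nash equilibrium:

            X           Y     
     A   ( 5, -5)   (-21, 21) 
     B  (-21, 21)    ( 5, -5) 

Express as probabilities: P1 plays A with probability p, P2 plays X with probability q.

p = 0.5, q = 0.5

Work:
Find probabilities that make opponent indifferent:
P2 chooses q to make P1 indifferent between A and B
P1 chooses p to make P2 indifferent between X and Y
Mixed NE: P1 plays (A: 0.5, B: 0.5), P2 plays (X: 0.5, Y: 0.5)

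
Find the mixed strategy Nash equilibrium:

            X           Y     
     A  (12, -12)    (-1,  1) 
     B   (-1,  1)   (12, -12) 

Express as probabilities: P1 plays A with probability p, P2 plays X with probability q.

p = 0.5, q = 0.5

Work:
Find probabilities that make opponent indifferent:
P2 chooses q to make P1 indifferent between A and B
P1 chooses p to make P2 indifferent between X and Y
Mixed NE: P1 plays (A: 0.5, B: 0.5), P2 plays (X: 0.5, Y: 0.5)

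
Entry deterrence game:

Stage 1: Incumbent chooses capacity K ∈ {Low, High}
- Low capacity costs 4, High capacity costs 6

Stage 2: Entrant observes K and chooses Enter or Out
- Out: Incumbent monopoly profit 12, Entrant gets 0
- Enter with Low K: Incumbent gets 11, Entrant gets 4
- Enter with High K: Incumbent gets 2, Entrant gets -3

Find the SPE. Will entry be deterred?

SPE: (Low, Enter|Low, Out|High); Entry not deterred. Incumbent net profit = 7, Entrant gets 4

Work:
After Low K: Entrant enters (4 > 0)
After High K: Entrant stays out (-3 < 0)
Incumbent: Low → 11−4=7, High → 12−6=6
Incumbent chooses Low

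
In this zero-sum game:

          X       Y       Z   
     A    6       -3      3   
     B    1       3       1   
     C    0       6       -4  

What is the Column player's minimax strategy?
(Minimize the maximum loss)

Column should play Z, value = 3

Work:
Column player minimizes Row's maximum payoff:
Column X: max payoff to Row = 6
Column Y: max payoff to Row = 6
Column Z: max payoff to Row = 3
Minimum is 3, achieved by column Z.
Minimax strategy: Z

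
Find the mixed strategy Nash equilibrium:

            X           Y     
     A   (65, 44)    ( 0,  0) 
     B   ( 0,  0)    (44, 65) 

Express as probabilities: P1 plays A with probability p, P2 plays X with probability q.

p = 0.5963, q = 0.4037

Work:
Find probabilities that make opponent indifferent:
P2 chooses q to make P1 indifferent between A and B
P1 chooses p to make P2 indifferent between X and Y
Mixed NE: P1 plays (A: 0.5963, B: 0.4037), P2 plays (X: 0.4037, Y: 0.5963)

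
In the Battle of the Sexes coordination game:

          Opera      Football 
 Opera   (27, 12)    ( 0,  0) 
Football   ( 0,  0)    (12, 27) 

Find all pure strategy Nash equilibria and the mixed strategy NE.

Pure NE: (Opera, Opera) and (Football, Football); Mixed NE: p = 0.6923, q = 0.3077

Work:
Check pure NE:
(Opera, Opera): (27, 12) - no unilateral deviation beneficial
(Football, Football): (12, 27) - no unilateral deviation beneficial
Mixed NE: P1 plays Opera with p = 0.6923, P2 plays Opera with q = 0.3077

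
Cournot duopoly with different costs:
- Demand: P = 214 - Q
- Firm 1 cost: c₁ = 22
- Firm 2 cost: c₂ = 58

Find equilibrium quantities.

q₁* = 76.0, q₂* = 40.0

Work:
Reaction: q₁ = (214 - 22 - q₂)/2
Reaction: q₂ = (214 - 58 - q₁)/2
Solve simultaneously:
q₁* = (214 - 2×22 + 58)/3 = 76.0
q₂* = (214 - 2×58 + 22)/3 = 40.0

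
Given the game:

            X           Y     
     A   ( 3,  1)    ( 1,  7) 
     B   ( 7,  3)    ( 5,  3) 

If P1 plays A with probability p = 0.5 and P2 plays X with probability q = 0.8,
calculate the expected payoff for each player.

E[P1] = 4.6, E[P2] = 2.6

Work:
E[P1] = p·q·π₁(A,X) + p·(1-q)·π₁(A,Y) + (1-p)·q·π₁(B,X) + (1-p)·(1-q)·π₁(B,Y)
= 0.5·0.8·3 + 0.5·0.2·1 + 0.5·0.8·7 + 0.5·0.2·5
= 4.6

E[P2] = 2.6 (similar calculation)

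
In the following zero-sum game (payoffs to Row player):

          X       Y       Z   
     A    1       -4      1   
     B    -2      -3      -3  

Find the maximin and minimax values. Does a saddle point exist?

Maximin = -3, Minimax = -3, Saddle: True

Work:
Row minimums: [-4, -3] → maximin = -3
Column maximums: [1, -3, 1] → minimax = -3
Saddle point exists! Game value = -3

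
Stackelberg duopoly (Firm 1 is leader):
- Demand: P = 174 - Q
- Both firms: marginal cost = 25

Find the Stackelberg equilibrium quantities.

q₁* (leader) = 74.5, q₂* (follower) = 37.25

Work:
Follower's reaction: q₂ = (a - c - q₁)/2
Leader substitutes: π₁ = q₁·(a - q₁ - (a-c-q₁)/2 - c)
FOC: q₁* = (174 - 25)/2 = 74.50
Then: q₂* = (174 - 25 - 74.5)/2 = 37.25
Leader has first-mover advantage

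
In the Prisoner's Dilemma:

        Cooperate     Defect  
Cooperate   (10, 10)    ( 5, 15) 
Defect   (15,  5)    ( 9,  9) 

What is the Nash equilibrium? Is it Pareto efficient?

(Defect, Defect) is NE; not Pareto efficient

Work:
Defect dominates Cooperate for both players:
If P2 cooperates: Defect (15) > Cooperate (10)
If P2 defects: Defect (9) > Cooperate (5)
NE: (Defect, Defect) with payoff (9, 9)
But (Cooperate, Cooperate) = (10, 10) Pareto dominates (9, 9)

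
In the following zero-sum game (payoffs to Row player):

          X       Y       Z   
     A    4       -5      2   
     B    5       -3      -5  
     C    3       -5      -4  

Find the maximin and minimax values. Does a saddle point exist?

Maximin = -5, Minimax = -3, Saddle: False

Work:
Row minimums: [-5, -5, -5] → maximin = -5
Column maximums: [5, -3, 2] → minimax = -3
No saddle point (maximin ≠ minimax). Mixed strategy needed.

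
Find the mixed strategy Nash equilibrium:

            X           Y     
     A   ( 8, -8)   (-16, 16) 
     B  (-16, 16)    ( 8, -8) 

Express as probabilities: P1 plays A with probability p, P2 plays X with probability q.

p = 0.5, q = 0.5

Work:
Find probabilities that make opponent indifferent:
P2 chooses q to make P1 indifferent between A and B
P1 chooses p to make P2 indifferent between X and Y
Mixed NE: P1 plays (A: 0.5, B: 0.5), P2 plays (X: 0.5, Y: 0.5)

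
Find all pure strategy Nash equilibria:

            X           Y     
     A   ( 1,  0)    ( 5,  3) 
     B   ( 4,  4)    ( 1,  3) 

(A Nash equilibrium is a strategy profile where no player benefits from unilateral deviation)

Nash equilibrium: (A, Y), (B, X)

Work:
Best responses:
  P1 vs X: payoffs [1, 4] → best response B (payoff 4)
  P1 vs Y: payoffs [5, 1] → best response A (payoff 5)
  P2 vs A: payoffs [0, 3] → best response Y (payoff 3)
  P2 vs B: payoffs [4, 3] → best response X (payoff 4)
Mutual best responses: (A,Y), (B,X) → Nash equilibria.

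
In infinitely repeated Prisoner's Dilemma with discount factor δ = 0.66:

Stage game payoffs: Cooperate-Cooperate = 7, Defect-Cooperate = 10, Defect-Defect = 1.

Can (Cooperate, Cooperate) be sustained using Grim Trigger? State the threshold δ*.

δ* = 0.3333; since δ = 0.66 ≥ 0.3333, cooperation can be sustained

Work:
For Grim Trigger:
Cooperate forever: 7/(1-δ)
Defect then punished: 10 + 1·δ/(1-δ)
Need: 7/(1-δ) ≥ 10 + 1·δ/(1-δ)
Solving: δ ≥ (T-R)/(T-P) = (10-7)/(10-1) = 0.3333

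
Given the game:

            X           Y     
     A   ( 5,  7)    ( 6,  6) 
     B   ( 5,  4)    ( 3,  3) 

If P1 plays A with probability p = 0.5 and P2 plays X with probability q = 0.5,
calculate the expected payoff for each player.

E[P1] = 4.75, E[P2] = 5.0

Work:
E[P1] = p·q·π₁(A,X) + p·(1-q)·π₁(A,Y) + (1-p)·q·π₁(B,X) + (1-p)·(1-q)·π₁(B,Y)
= 0.5·0.5·5 + 0.5·0.5·6 + 0.5·0.5·5 + 0.5·0.5·3
= 4.75

E[P2] = 5.0 (similar calculation)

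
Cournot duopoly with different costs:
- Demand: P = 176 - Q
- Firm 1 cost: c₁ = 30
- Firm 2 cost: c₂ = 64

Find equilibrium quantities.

q₁* = 60.0, q₂* = 26.0

Work:
Reaction: q₁ = (176 - 30 - q₂)/2
Reaction: q₂ = (176 - 64 - q₁)/2
Solve simultaneously:
q₁* = (176 - 2×30 + 64)/3 = 60.0
q₂* = (176 - 2×64 + 30)/3 = 26.0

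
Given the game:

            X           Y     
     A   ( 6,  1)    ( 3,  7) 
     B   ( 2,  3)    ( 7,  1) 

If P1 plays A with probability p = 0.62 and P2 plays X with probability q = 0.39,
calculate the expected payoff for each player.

E[P1] = 4.5044, E[P2] = 3.5656

Work:
E[P1] = p·q·π₁(A,X) + p·(1-q)·π₁(A,Y) + (1-p)·q·π₁(B,X) + (1-p)·(1-q)·π₁(B,Y)
= 0.62·0.39·6 + 0.62·0.61·3 + 0.38·0.39·2 + 0.38·0.61·7
= 4.5044

E[P2] = 3.5656 (similar calculation)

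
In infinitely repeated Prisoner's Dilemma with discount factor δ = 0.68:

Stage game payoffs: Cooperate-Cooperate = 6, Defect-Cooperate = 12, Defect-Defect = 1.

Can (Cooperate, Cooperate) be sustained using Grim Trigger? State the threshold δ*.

δ* = 0.5455; since δ = 0.68 ≥ 0.5455, cooperation can be sustained

Work:
For Grim Trigger:
Cooperate forever: 6/(1-δ)
Defect then punished: 12 + 1·δ/(1-δ)
Need: 6/(1-δ) ≥ 12 + 1·δ/(1-δ)
Solving: δ ≥ (T-R)/(T-P) = (12-6)/(12-1) = 0.5455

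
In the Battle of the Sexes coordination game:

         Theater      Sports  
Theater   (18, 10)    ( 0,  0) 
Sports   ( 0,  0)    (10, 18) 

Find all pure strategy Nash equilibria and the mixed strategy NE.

Pure NE: (Theater, Theater) and (Sports, Sports); Mixed NE: p = 0.6429, q = 0.3571

Work:
Check pure NE:
(Theater, Theater): (18, 10) - no unilateral deviation beneficial
(Sports, Sports): (10, 18) - no unilateral deviation beneficial
Mixed NE: P1 plays Theater with p = 0.6429, P2 plays Theater with q = 0.3571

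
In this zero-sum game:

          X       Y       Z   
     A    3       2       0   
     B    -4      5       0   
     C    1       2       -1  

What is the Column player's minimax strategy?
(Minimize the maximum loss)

Column should play Z, value = 0

Work:
Column player minimizes Row's maximum payoff:
Column X: max payoff to Row = 3
Column Y: max payoff to Row = 5
Column Z: max payoff to Row = 0
Minimum is 0, achieved by column Z.
Minimax strategy: Z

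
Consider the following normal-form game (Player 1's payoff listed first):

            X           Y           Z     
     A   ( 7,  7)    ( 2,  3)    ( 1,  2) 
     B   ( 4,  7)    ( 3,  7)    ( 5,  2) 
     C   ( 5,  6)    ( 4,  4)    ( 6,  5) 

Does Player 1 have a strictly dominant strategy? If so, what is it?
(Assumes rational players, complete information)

No strictly dominant strategy exists for Player 1

Work:
A strategy strictly dominates another if it gives a strictly higher payoff against every opponent action. Compare each pair of P1's strategies column-by-column:
  A vs B: [7 vs 4, 2 vs 3, 1 vs 5] → A does not strictly dominate B (column Y: 2 ≤ 3)
  A vs C: [7 vs 5, 2 vs 4, 1 vs 6] → A does not strictly dominate C (column Y: 2 ≤ 4)
  B vs A: [4 vs 7, 3 vs 2, 5 vs 1] → B does not strictly dominate A (column X: 4 ≤ 7)
  B vs C: [4 vs 5, 3 vs 4, 5 vs 6] → B does not strictly dominate C (column X: 4 ≤ 5)
  C vs A: [5 vs 7, 4 vs 2, 6 vs 1] → C does not strictly dominate A (column X: 5 ≤ 7)
  C vs B: [5 vs 4, 4 vs 3, 6 vs 5] → C strictly dominates B
No single strategy strictly dominates all others → no strictly dominant strategy.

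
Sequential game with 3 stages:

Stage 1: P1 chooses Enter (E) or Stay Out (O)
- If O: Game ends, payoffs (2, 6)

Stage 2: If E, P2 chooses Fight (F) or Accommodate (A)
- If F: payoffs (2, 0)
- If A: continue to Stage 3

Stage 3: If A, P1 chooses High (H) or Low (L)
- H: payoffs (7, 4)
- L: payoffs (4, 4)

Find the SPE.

SPE: (E, A, H); Outcome (7, 4)

Work:
Stage 3: P1 chooses H (7 vs 4)
Stage 2: P2: F->0, A->4 (anticipating H). Choose A
Stage 1: P1: O->2, E->7 (anticipating A, H). Choose E
SPE path: E -> A -> H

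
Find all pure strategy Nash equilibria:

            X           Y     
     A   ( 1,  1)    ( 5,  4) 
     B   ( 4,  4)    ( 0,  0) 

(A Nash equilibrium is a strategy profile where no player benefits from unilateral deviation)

Nash equilibrium: (A, Y), (B, X)

Work:
Best responses:
  P1 vs X: payoffs [1, 4] → best response B (payoff 4)
  P1 vs Y: payoffs [5, 0] → best response A (payoff 5)
  P2 vs A: payoffs [1, 4] → best response Y (payoff 4)
  P2 vs B: payoffs [4, 0] → best response X (payoff 4)
Mutual best responses: (A,Y), (B,X) → Nash equilibria.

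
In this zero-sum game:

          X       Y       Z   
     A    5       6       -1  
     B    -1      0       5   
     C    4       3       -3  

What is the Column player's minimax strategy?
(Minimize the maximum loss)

Column should play X or Z (all achieve the minimum), value = 5

Work:
Column player minimizes Row's maximum payoff:
Column X: max payoff to Row = 5
Column Y: max payoff to Row = 6
Column Z: max payoff to Row = 5
Minimum is 5, achieved by columns X, Z (tied).
Each of X or Z is a minimax strategy.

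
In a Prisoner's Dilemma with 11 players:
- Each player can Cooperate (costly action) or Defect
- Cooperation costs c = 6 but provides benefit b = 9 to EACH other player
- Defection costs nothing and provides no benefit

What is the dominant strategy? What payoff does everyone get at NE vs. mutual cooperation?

Dominant: Defect; NE payoff = 0; Coop payoff = 84

Work:
Defect dominates (saves cost c = 6, benefit to others is external)
NE: All defect → everyone gets 0
If all cooperate: each receives (10)×9 - 6 = 84
Social dilemma: 84 > 0 but NE gives 0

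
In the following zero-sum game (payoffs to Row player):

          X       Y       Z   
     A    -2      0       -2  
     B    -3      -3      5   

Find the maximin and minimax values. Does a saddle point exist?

Maximin = -2, Minimax = -2, Saddle: True

Work:
Row minimums: [-2, -3] → maximin = -2
Column maximums: [-2, 0, 5] → minimax = -2
Saddle point exists! Game value = -2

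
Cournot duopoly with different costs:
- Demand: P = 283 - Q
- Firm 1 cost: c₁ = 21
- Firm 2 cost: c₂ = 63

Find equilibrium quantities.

q₁* = 101.33, q₂* = 59.33

Work:
Reaction: q₁ = (283 - 21 - q₂)/2
Reaction: q₂ = (283 - 63 - q₁)/2
Solve simultaneously:
q₁* = (283 - 2×21 + 63)/3 = 101.33
q₂* = (283 - 2×63 + 21)/3 = 59.33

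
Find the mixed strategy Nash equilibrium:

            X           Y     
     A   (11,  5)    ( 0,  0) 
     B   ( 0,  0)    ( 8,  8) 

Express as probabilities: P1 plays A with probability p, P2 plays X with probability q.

p = 0.6154, q = 0.4211

Work:
Find probabilities that make opponent indifferent:
P2 chooses q to make P1 indifferent between A and B
P1 chooses p to make P2 indifferent between X and Y
Mixed NE: P1 plays (A: 0.6154, B: 0.3846), P2 plays (X: 0.4211, Y: 0.5789)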